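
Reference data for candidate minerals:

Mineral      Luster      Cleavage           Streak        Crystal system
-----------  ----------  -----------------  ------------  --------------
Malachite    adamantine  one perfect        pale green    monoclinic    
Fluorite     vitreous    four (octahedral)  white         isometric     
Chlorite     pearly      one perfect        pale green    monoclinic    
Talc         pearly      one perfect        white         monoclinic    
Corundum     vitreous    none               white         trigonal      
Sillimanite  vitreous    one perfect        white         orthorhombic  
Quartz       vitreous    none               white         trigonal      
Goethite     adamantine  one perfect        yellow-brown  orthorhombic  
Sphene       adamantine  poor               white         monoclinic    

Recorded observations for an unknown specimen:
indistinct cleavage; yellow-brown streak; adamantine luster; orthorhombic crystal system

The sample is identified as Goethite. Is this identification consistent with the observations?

Inconsistent

Indistinct cleavage — Goethite has cleavage one perfect; which does not match.
Yellow-brown streak — matches Goethite (yellow-brown streak).
Adamantine luster — matches Goethite (adamantine luster).
Orthorhombic crystal system — matches Goethite (orthorhombic system).
Goethite is excluded by the cleavage.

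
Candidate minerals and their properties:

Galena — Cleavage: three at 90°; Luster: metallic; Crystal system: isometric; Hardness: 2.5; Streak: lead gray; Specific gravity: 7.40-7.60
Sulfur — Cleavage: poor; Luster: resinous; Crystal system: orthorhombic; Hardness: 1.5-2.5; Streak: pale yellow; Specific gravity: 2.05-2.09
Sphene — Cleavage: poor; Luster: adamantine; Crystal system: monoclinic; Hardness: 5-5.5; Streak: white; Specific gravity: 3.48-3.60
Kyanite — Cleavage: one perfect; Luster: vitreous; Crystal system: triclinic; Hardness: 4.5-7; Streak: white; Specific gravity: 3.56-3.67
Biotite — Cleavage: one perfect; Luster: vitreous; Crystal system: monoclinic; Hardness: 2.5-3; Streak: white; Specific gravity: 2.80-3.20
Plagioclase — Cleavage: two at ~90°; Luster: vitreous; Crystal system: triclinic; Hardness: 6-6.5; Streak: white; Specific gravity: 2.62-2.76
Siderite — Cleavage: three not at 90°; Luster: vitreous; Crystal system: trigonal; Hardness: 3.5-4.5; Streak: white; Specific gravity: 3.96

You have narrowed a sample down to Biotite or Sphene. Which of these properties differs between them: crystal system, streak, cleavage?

Crystal system: both monoclinic — no difference.
Streak: both white — no difference.
Cleavage: Biotite one perfect, Sphene poor — these differ.
Only cleavage differs between Biotite and Sphene among the listed tests.

cleavage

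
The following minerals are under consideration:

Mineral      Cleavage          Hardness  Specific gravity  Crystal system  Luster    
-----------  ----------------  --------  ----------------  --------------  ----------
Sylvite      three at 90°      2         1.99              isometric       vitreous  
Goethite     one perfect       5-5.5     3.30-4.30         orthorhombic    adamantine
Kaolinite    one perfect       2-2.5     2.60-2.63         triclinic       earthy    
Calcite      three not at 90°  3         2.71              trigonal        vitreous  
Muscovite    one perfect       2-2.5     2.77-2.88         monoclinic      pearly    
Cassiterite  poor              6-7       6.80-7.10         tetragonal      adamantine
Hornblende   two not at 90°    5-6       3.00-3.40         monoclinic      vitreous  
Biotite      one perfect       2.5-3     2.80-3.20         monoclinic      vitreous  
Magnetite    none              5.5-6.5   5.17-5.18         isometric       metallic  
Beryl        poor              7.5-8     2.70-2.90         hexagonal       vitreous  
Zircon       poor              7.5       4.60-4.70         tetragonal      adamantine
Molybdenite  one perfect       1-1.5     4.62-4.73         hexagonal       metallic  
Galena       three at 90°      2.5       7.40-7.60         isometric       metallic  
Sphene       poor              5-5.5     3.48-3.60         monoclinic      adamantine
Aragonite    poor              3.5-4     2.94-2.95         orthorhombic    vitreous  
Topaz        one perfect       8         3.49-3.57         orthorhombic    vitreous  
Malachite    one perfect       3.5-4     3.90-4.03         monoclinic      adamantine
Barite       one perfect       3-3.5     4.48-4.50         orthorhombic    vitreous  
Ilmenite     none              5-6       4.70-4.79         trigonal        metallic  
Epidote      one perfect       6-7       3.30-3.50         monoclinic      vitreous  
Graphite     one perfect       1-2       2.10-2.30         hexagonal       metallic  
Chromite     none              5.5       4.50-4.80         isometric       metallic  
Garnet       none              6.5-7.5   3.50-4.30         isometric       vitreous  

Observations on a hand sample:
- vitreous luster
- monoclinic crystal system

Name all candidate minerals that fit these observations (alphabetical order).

Vitreous luster — leaves Sylvite, Calcite, Hornblende, Biotite, Beryl, Aragonite, Topaz, Barite, Epidote, Garnet.
Monoclinic crystal system — leaves Hornblende, Biotite, Epidote.
Consistent with every observation: Biotite, Epidote, Hornblende.

Biotite, Epidote, Hornblende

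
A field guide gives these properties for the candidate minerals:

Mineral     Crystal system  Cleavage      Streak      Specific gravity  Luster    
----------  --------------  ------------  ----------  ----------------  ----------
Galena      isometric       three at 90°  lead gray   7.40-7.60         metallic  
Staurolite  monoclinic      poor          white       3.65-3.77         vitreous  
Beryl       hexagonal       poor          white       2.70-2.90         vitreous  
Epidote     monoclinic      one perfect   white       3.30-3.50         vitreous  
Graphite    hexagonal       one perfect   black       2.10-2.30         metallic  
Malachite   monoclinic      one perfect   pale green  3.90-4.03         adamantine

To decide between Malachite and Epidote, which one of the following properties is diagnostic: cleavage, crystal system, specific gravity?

specific gravity

Cleavage: both one perfect — identical.
Crystal system: both monoclinic — identical.
Specific gravity: Malachite 3.90-4.03, Epidote 3.30-3.50 — different.
Only specific gravity differs between Malachite and Epidote among the listed tests.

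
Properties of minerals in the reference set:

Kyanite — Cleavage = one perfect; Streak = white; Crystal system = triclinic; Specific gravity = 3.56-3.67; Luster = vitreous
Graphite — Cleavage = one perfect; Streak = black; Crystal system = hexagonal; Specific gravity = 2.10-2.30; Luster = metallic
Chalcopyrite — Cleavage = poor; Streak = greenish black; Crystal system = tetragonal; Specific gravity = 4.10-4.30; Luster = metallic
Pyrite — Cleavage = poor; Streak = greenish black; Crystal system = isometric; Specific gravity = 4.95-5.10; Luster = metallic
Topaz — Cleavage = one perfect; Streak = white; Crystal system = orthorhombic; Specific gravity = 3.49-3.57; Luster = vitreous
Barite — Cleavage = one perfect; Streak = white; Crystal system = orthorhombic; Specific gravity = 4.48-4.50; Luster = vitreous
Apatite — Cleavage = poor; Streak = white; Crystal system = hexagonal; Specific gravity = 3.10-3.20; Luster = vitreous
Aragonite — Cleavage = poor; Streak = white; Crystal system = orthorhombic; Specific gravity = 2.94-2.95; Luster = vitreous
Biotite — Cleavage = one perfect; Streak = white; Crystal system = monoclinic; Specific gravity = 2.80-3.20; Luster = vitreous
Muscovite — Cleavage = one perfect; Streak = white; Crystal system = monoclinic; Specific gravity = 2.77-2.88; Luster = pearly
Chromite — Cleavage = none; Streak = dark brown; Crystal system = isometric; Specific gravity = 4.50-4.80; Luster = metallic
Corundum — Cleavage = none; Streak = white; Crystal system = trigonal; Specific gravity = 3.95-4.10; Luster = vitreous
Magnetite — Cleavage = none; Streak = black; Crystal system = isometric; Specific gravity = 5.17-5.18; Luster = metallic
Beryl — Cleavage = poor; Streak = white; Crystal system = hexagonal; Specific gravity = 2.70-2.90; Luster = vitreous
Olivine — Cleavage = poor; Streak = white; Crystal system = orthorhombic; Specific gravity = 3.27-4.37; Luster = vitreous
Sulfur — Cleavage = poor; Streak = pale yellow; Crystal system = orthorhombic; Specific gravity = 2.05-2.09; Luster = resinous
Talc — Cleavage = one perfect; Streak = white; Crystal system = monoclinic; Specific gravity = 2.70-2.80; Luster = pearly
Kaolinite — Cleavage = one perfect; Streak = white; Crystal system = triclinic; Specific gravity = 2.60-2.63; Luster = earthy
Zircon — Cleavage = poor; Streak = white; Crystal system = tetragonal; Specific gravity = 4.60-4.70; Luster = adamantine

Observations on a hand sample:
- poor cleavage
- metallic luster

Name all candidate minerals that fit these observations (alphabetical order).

Chalcopyrite, Pyrite

Poor cleavage: leaves Chalcopyrite, Pyrite, Apatite, Aragonite, Beryl, Olivine, Sulfur, Zircon.
Metallic luster: narrows the field to Chalcopyrite, Pyrite.
Remaining candidates: Chalcopyrite, Pyrite.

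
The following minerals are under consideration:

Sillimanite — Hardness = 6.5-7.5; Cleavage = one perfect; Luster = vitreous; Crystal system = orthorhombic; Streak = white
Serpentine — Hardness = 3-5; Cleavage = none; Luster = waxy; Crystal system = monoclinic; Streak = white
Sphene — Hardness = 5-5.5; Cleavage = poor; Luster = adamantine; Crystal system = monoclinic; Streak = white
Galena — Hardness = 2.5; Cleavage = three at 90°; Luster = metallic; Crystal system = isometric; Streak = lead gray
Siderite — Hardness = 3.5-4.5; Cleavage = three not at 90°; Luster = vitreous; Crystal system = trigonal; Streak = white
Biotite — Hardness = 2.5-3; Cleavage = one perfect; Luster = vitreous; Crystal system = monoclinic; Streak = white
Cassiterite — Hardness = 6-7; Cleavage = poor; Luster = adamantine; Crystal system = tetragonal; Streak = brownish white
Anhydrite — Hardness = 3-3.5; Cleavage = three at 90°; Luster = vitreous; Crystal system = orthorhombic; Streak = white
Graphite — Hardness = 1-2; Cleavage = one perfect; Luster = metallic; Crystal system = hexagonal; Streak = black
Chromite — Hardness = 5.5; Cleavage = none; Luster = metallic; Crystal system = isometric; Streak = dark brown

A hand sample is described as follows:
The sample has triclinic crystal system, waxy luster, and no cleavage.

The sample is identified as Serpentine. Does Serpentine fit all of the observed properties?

Inconsistent

Triclinic crystal system — Serpentine has monoclinic system; inconsistent.
Waxy luster — matches Serpentine (waxy luster).
No cleavage — matches Serpentine (cleavage none).
The crystal system observation rules out Serpentine.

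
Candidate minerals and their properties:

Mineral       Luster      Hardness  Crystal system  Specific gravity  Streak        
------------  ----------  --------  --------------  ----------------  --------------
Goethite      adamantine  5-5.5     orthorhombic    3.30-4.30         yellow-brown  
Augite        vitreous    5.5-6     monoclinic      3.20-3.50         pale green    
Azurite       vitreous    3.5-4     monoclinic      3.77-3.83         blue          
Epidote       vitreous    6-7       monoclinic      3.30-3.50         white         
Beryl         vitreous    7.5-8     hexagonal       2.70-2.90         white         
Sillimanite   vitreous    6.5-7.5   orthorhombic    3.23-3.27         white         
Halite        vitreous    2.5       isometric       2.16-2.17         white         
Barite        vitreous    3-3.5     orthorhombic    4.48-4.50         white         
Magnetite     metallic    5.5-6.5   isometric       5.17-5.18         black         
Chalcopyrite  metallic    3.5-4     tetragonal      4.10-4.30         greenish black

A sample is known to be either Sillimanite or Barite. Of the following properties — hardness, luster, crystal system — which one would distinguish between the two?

hardness

Hardness: Sillimanite 6.5-7.5, Barite 3-3.5 — these differ.
Luster: both vitreous — no difference.
Crystal system: both orthorhombic — no difference.
Of the listed properties, hardness is the one that separates them.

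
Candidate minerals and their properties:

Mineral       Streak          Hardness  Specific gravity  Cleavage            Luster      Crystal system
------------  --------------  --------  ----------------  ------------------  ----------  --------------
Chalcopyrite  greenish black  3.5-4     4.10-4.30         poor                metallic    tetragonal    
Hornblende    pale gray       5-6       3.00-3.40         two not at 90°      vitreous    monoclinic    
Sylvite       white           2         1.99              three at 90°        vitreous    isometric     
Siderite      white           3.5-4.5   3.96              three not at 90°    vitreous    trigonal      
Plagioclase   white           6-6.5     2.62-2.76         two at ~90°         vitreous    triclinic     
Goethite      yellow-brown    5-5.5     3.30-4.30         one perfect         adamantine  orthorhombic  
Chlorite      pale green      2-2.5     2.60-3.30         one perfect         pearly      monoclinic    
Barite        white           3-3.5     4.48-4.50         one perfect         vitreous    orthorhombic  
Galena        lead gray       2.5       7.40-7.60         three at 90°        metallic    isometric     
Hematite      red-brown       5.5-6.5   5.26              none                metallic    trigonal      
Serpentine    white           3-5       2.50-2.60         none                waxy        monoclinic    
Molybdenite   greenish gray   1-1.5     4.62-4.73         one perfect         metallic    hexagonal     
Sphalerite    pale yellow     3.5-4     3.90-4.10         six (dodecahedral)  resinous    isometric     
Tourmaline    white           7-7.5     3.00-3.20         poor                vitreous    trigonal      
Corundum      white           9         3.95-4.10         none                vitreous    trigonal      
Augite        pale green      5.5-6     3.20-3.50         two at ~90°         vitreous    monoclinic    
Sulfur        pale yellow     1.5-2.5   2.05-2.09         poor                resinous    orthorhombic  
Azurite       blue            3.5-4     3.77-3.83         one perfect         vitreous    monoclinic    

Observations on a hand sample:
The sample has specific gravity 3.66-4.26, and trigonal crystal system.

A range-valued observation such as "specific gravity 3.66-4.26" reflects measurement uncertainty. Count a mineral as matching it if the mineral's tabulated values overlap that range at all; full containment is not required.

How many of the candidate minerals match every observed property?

Specific gravity 3.66-4.26 — Chalcopyrite, Siderite, Goethite, Sphalerite, Corundum, Azurite remain.
Trigonal crystal system — narrows the field to Siderite, Corundum.
The minerals that satisfy all observations are Corundum, Siderite.
That is 2 minerals.

2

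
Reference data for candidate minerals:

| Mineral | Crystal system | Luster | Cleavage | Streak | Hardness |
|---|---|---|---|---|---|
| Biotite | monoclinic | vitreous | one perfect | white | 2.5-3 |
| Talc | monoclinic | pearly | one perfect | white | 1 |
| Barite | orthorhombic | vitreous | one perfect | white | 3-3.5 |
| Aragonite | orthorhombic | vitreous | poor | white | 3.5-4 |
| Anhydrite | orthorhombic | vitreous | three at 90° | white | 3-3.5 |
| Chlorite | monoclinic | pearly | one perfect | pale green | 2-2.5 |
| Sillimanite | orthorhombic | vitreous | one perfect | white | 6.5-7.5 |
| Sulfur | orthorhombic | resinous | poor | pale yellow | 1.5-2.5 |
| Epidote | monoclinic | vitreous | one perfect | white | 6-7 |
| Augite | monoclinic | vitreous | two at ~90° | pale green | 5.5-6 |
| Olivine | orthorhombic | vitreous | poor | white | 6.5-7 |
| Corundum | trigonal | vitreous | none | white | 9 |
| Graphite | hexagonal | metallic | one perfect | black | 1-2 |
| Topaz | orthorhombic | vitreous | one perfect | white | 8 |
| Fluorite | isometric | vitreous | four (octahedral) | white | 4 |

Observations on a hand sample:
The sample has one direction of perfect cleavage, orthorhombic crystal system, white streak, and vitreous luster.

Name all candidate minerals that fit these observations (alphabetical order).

Barite, Sillimanite, Topaz

One direction of perfect cleavage: narrows the field to Biotite, Talc, Barite, Chlorite, Sillimanite, Epidote, Graphite, Topaz.
Orthorhombic crystal system: narrows the field to Barite, Sillimanite, Topaz.
White streak: no further eliminations.
Vitreous luster: every remaining candidate is consistent.
The minerals that satisfy all observations are Barite, Sillimanite, Topaz.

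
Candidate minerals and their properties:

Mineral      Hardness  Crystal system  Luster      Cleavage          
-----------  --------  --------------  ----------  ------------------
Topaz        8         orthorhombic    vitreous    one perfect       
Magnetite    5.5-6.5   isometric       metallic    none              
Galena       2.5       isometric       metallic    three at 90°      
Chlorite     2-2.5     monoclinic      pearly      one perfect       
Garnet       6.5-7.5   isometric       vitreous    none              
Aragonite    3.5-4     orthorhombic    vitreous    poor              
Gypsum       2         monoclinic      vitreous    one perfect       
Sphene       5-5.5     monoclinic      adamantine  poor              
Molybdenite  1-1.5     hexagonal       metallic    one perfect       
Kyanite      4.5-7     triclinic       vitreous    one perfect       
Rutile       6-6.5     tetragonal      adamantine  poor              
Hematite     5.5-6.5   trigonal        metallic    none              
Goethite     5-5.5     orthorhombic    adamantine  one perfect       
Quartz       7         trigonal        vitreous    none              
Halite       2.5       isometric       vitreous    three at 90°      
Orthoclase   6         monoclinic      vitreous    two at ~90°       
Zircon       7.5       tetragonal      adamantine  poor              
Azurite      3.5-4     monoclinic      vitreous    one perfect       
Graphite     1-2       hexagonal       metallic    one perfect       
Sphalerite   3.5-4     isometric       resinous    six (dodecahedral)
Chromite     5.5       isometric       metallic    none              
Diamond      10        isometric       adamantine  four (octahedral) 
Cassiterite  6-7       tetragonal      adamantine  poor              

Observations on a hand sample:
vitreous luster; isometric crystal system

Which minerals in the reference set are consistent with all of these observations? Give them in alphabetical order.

Vitreous luster — narrows the field to Topaz, Garnet, Aragonite, Gypsum, Kyanite, Quartz, Halite, Orthoclase, Azurite.
Isometric crystal system — narrows the field to Garnet, Halite.
Consistent with every observation: Garnet, Halite.

Garnet, Halite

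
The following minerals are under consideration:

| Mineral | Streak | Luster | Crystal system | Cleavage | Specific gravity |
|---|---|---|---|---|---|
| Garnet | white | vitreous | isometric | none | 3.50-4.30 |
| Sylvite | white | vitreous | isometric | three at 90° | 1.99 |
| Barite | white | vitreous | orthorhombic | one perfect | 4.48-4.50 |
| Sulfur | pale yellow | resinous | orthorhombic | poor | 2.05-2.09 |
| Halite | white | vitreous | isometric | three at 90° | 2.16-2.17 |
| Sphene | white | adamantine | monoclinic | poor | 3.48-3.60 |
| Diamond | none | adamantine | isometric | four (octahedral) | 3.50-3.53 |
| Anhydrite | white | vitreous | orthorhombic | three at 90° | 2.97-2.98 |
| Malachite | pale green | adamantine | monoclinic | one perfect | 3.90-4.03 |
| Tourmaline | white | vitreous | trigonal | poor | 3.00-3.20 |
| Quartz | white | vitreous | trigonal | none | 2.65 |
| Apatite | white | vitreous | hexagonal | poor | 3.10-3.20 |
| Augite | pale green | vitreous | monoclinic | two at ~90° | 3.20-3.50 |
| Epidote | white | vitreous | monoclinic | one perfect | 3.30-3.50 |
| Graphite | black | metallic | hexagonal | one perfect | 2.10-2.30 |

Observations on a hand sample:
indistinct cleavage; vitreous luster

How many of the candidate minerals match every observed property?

Indistinct cleavage: leaves Sulfur, Sphene, Tourmaline, Apatite.
Vitreous luster excludes Sulfur, Sphene.
The minerals that satisfy all observations are Apatite, Tourmaline.
That is 2 minerals.

2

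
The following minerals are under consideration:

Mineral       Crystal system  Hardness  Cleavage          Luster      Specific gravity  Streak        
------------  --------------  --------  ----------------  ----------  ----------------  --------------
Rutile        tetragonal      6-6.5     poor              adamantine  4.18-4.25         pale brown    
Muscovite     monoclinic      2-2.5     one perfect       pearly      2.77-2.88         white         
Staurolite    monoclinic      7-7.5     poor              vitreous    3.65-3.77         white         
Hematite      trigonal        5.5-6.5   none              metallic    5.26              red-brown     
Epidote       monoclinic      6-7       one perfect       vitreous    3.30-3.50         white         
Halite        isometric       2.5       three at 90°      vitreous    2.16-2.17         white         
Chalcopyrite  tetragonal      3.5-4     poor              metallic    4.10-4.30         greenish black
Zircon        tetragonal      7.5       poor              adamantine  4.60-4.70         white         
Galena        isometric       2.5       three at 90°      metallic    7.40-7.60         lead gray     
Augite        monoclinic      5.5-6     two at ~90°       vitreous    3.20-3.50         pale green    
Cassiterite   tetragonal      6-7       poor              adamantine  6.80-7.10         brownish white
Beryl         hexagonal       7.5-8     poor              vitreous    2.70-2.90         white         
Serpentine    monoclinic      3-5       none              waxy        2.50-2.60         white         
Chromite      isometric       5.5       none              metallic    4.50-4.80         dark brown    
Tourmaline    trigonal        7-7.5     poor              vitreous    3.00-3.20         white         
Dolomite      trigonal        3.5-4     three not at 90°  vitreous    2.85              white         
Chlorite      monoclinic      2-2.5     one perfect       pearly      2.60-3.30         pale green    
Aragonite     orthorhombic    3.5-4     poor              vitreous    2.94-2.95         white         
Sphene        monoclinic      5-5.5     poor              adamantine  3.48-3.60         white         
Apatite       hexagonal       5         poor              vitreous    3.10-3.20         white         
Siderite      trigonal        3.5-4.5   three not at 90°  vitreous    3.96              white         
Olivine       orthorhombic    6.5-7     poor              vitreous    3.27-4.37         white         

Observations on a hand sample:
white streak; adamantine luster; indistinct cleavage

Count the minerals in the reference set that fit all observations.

2

White streak: leaves Muscovite, Staurolite, Epidote, Halite, Zircon, Beryl, Serpentine, Tourmaline, Dolomite, Aragonite, Sphene, Apatite, Siderite, Olivine.
Adamantine luster: narrows the field to Zircon, Sphene.
Indistinct cleavage: all remaining candidates fit.
The minerals that satisfy all observations are Sphene, Zircon.
That is 2 minerals.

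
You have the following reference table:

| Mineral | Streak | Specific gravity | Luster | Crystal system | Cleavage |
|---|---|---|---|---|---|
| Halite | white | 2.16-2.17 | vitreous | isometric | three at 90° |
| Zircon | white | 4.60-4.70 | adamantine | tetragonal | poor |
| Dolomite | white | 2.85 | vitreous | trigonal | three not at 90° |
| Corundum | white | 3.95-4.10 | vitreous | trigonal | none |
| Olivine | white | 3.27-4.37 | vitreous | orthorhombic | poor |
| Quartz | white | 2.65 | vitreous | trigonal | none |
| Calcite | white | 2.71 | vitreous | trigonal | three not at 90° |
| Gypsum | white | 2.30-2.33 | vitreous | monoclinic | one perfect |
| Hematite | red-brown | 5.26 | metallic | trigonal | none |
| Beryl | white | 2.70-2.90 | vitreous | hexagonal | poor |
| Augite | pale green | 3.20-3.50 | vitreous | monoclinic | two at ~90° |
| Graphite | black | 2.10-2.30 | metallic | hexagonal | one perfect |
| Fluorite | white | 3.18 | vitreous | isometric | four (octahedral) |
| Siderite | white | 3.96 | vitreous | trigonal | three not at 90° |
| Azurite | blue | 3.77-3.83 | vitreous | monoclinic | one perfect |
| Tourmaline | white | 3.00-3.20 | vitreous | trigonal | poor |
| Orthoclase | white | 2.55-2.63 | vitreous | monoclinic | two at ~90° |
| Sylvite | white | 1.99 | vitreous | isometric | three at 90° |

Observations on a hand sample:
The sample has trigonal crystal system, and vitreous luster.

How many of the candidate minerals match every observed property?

Trigonal crystal system: Dolomite, Corundum, Quartz, Calcite, Hematite, Siderite, Tourmaline remain.
Vitreous luster excludes Hematite.
The minerals that satisfy all observations are Calcite, Corundum, Dolomite, Quartz, Siderite, Tourmaline.
That is 6 minerals.

6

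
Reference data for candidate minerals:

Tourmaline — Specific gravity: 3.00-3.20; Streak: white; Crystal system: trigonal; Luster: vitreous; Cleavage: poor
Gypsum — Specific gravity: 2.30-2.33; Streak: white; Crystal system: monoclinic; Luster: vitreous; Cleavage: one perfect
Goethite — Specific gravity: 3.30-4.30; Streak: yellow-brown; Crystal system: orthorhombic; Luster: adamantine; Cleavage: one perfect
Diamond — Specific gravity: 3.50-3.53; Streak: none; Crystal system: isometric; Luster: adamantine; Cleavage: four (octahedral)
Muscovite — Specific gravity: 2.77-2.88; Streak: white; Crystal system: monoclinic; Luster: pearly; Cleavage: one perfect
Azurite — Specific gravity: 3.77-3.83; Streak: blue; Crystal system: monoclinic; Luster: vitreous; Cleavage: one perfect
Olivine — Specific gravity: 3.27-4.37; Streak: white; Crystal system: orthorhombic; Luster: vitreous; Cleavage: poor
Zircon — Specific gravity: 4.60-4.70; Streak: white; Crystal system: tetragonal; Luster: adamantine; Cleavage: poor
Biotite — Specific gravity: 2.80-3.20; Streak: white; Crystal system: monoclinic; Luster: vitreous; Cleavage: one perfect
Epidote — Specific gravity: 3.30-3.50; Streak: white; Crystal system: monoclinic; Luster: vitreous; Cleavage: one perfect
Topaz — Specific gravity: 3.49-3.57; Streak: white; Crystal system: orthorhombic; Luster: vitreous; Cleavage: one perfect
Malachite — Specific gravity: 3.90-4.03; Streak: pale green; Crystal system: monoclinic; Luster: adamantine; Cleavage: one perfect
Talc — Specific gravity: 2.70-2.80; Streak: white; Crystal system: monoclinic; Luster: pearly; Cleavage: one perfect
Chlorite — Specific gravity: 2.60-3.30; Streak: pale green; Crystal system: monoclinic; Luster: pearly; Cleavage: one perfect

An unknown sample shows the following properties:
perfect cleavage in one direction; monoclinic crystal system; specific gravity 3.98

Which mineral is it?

Malachite

Perfect cleavage in one direction excludes Tourmaline, Diamond, Olivine, Zircon.
Monoclinic crystal system is inconsistent with Goethite, Topaz.
Specific gravity 3.98: only Malachite remains.
Only Malachite satisfies all observations.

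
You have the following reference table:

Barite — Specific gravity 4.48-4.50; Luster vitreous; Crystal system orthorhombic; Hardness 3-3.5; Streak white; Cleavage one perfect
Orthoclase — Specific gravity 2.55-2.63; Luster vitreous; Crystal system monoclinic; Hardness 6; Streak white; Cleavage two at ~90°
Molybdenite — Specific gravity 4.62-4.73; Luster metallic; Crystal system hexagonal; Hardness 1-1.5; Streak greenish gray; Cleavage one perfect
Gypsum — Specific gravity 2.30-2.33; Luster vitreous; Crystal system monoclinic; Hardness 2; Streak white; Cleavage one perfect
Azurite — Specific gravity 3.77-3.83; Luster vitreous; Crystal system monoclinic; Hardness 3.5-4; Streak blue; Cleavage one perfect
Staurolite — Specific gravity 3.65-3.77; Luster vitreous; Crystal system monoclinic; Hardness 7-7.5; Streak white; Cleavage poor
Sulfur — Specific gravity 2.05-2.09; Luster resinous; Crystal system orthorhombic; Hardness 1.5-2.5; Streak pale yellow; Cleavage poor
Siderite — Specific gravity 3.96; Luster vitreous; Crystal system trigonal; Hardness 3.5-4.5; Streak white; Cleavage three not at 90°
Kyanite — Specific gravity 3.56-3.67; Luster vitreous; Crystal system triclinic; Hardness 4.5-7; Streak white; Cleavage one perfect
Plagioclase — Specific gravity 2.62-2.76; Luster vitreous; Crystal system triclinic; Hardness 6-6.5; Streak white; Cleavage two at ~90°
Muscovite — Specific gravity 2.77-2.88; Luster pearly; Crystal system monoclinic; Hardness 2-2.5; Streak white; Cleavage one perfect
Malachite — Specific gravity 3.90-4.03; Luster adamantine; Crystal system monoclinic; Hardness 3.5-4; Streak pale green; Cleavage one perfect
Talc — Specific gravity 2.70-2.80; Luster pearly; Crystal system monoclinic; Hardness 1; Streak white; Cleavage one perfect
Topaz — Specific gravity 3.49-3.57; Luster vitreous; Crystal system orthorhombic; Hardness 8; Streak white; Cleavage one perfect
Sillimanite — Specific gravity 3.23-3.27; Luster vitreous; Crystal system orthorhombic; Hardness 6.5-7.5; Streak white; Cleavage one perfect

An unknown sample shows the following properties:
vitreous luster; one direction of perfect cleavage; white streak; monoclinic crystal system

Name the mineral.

Gypsum

Vitreous luster is inconsistent with Molybdenite, Sulfur, Muscovite, Malachite, Talc.
One direction of perfect cleavage eliminates Orthoclase, Staurolite, Siderite, Plagioclase.
White streak rules out Azurite.
Monoclinic crystal system — narrows the field to Gypsum.
The only mineral consistent with every observation is Gypsum.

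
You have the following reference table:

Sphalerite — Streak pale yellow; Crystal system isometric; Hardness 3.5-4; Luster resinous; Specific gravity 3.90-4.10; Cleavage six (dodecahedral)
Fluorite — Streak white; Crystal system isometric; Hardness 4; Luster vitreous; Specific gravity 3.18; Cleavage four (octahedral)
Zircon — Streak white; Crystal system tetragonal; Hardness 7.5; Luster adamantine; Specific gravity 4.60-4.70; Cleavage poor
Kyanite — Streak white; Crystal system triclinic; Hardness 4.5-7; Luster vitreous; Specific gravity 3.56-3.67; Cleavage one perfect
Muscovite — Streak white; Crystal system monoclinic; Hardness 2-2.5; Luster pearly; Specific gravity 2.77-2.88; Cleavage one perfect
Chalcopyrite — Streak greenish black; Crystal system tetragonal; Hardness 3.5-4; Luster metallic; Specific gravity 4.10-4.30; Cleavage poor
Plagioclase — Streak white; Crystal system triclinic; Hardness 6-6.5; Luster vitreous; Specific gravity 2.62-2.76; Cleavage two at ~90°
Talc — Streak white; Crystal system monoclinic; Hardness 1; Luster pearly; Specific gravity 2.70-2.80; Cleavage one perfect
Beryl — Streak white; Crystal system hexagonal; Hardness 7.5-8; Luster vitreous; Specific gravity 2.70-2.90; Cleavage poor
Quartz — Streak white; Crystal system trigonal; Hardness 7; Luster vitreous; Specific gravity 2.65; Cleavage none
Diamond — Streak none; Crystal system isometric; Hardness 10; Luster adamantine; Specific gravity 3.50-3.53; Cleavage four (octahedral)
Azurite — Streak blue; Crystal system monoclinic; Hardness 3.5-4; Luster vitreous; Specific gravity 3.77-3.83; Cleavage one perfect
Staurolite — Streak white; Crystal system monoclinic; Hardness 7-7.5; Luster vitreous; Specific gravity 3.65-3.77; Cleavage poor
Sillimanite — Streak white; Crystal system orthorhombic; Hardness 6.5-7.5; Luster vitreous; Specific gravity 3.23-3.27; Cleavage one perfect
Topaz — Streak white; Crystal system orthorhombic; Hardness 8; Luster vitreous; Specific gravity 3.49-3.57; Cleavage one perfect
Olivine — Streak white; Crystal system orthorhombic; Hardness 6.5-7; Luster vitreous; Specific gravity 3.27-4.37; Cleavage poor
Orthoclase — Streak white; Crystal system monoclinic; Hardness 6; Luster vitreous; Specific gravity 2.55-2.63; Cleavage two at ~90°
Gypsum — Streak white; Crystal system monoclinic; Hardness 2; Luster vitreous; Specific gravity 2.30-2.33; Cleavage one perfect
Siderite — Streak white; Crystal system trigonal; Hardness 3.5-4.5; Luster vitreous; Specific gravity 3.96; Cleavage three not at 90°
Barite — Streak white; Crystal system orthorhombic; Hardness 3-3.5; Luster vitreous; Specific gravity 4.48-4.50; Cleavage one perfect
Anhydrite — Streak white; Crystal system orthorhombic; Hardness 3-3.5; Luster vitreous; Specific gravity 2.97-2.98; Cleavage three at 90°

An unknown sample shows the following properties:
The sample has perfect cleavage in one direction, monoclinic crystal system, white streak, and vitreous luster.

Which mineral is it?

Perfect cleavage in one direction: leaves Kyanite, Muscovite, Talc, Azurite, Sillimanite, Topaz, Gypsum, Barite.
Monoclinic crystal system excludes Kyanite, Sillimanite, Topaz, Barite.
White streak is inconsistent with Azurite.
Vitreous luster: Gypsum remains.
The only mineral consistent with every observation is Gypsum.

Gypsum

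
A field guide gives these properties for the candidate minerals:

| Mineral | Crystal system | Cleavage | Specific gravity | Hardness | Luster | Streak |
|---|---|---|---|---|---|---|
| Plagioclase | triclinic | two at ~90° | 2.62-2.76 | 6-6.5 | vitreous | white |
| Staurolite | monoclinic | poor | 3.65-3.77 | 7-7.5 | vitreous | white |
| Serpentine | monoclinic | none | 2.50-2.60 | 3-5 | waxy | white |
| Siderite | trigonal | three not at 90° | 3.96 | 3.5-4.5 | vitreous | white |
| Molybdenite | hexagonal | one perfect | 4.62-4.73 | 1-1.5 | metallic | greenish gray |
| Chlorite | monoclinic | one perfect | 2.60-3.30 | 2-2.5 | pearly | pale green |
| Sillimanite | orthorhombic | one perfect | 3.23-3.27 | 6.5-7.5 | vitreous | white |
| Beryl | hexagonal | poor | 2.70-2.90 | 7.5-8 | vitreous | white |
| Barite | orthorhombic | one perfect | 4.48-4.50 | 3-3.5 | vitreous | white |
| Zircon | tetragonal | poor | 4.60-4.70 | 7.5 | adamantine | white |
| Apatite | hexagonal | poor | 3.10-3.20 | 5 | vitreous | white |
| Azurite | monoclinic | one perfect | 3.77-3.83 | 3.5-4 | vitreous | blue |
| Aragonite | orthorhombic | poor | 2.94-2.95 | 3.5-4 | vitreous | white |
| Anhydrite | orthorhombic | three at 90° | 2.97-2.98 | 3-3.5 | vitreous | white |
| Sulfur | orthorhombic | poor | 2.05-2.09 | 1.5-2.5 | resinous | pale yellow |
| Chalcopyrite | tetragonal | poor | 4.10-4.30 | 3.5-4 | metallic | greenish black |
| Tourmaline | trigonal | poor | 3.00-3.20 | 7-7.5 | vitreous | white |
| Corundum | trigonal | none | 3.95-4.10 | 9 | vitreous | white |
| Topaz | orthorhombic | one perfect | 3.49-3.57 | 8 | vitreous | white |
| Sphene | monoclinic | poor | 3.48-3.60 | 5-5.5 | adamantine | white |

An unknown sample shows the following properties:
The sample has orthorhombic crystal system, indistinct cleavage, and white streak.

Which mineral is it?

Orthorhombic crystal system — only Sillimanite, Barite, Aragonite, Anhydrite, Sulfur, Topaz remain.
Indistinct cleavage — only Aragonite, Sulfur remain.
White streak is inconsistent with Sulfur.
The only mineral consistent with every observation is Aragonite.

Aragonite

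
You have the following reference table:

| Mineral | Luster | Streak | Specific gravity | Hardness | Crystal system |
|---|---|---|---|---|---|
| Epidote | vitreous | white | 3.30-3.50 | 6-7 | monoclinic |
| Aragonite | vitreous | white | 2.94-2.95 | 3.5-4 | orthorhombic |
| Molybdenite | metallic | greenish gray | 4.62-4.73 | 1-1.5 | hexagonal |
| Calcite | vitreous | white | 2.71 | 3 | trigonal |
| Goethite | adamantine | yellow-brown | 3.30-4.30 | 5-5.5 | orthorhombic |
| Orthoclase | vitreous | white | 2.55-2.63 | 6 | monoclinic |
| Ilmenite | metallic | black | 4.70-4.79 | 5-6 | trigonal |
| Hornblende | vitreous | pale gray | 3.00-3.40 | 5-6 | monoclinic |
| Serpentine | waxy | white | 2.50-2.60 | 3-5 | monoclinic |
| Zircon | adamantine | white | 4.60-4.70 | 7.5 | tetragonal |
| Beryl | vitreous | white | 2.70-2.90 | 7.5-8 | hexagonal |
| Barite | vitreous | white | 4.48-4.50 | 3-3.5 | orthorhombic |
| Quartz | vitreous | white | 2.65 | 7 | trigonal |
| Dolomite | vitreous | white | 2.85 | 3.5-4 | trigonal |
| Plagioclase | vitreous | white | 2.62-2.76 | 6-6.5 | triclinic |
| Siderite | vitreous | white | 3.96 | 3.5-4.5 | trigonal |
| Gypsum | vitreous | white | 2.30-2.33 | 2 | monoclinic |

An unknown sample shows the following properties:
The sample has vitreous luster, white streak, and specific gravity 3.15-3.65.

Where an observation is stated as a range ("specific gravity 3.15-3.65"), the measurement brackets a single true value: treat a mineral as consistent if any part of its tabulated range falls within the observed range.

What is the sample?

Epidote

Vitreous luster excludes Molybdenite, Goethite, Ilmenite, Serpentine, Zircon.
White streak is inconsistent with Hornblende.
Specific gravity 3.15-3.65 — Epidote remains.
Epidote is the sole remaining match.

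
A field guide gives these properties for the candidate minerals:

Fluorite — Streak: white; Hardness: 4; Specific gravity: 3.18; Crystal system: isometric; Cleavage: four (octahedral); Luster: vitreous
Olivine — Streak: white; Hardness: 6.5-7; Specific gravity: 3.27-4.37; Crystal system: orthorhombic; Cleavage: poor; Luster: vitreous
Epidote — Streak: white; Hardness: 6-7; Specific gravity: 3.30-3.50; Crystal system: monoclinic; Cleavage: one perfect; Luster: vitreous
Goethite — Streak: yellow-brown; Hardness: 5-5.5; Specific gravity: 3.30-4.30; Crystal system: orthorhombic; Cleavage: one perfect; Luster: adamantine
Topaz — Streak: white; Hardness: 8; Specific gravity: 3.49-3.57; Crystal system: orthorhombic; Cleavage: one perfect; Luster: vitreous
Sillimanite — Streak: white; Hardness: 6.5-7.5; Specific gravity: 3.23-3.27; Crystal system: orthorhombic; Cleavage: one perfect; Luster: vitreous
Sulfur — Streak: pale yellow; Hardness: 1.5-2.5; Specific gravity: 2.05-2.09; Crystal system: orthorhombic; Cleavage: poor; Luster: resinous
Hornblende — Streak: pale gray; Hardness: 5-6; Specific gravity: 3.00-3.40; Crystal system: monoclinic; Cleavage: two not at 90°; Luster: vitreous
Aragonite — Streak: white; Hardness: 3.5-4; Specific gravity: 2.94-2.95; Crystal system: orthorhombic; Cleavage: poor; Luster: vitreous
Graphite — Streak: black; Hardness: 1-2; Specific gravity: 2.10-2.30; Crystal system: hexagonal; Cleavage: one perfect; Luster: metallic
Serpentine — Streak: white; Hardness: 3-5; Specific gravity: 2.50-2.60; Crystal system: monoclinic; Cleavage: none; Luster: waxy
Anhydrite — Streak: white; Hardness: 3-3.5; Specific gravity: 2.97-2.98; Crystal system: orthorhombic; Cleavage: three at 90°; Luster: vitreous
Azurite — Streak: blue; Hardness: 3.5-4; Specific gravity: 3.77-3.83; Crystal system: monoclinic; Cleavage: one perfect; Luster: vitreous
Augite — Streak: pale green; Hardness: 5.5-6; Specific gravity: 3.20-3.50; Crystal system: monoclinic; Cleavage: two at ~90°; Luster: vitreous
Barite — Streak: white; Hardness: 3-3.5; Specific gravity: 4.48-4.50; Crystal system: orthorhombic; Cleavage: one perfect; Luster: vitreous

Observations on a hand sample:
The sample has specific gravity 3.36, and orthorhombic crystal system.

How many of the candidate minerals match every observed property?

2

Specific gravity 3.36 — narrows the field to Olivine, Epidote, Goethite, Hornblende, Augite.
Orthorhombic crystal system — Olivine, Goethite remain.
The minerals that satisfy all observations are Goethite, Olivine.
That is 2 minerals.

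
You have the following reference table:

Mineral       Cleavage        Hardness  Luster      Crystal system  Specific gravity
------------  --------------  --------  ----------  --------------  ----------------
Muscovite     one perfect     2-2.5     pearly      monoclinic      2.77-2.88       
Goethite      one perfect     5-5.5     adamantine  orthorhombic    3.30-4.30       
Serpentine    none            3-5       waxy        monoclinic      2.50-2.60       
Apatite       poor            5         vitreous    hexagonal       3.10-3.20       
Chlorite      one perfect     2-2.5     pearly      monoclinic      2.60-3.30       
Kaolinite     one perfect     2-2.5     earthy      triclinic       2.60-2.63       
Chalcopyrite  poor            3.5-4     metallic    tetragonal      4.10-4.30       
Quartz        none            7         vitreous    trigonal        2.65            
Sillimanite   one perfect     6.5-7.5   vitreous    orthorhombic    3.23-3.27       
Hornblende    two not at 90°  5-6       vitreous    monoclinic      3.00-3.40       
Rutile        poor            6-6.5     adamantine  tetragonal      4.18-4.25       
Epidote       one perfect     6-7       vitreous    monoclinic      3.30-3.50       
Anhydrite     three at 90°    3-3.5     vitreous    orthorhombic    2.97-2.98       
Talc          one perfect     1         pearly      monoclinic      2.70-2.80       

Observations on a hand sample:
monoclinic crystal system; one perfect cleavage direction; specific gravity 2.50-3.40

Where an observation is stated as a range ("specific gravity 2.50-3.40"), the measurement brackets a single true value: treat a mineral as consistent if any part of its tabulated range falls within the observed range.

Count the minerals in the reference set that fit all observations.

4

Monoclinic crystal system — Muscovite, Serpentine, Chlorite, Hornblende, Epidote, Talc remain.
One perfect cleavage direction rules out Serpentine, Hornblende.
Specific gravity 2.50-3.40 — consistent with all remaining minerals.
The minerals that satisfy all observations are Chlorite, Epidote, Muscovite, Talc.
That is 4 minerals.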